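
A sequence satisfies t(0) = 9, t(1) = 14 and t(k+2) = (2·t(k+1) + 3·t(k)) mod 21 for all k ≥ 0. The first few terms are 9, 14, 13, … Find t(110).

13

We have t(0) = 9; t(1) = 14; t(2) = 13; t(3) = 5; t(4) = 7; t(5) = 8; t(6) = 16; t(7) = 14; t(8) = 13.
Since (t(7), t(8)) = (t(1), t(2)) = (14, 13) (two consecutive terms determine the rest), the sequence is eventually periodic: after a pre-period of length 1 it cycles with period 6.
For k ≥ 1, t(k) depends only on (k - 1) mod 6. (110 - 1) mod 6 = 1, so t(110) = t(2) = 13.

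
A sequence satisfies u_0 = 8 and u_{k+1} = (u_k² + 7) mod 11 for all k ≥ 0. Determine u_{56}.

10

We have u_0 = 8,  u_1 = 5,  u_2 = 10,  u_3 = 8.
The sequence repeats with period 3.
(56 - 0) mod 3 = 2, so u_{56} = u_2 = 10.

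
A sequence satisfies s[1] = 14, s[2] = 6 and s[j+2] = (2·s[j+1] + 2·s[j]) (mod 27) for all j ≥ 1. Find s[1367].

s[1] = 14; s[2] = 6; s[3] = 13; s[4] = 11; s[5] = 21; s[6] = 10; s[7] = 8; s[8] = 9; s[9] = 7; s[10] = 5; s[11] = 24; s[12] = 4; s[13] = 2; s[14] = 12; s[15] = 1; s[16] = 26; s[17] = 0; s[18] = 25; s[19] = 23; s[20] = 15; s[21] = 22; s[22] = 20; s[23] = 3; s[24] = 19; s[25] = 17; s[26] = 18; s[27] = 16; s[28] = 14; s[29] = 6.
Since (s[28], s[29]) = (s[1], s[2]) = (14, 6) (two consecutive terms determine the rest), the sequence is periodic with period 27.
So s[1367] = s[1 + ((1367-1) mod 27)] = s[17] = 0.

0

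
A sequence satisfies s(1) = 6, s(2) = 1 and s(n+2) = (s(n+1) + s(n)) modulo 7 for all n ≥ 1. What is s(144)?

2

Listing terms: s(1) = 6, s(2) = 1, s(3) = 0, s(4) = 1, s(5) = 1, s(6) = 2, s(7) = 3, s(8) = 5, s(9) = 1, s(10) = 6, s(11) = 0, s(12) = 6, s(13) = 6, s(14) = 5, s(15) = 4, s(16) = 2, s(17) = 6, s(18) = 1.
The sequence repeats with period 16.
(144 - 1) mod 16 = 15, so s(144) = s(16) = 2.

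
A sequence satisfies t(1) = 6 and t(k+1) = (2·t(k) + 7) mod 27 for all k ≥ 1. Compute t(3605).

12

Listing terms: t(1) = 6, t(2) = 19, t(3) = 18, t(4) = 16, t(5) = 12, t(6) = 4, t(7) = 15, t(8) = 10, t(9) = 0, t(10) = 7, t(11) = 21, t(12) = 22, t(13) = 24, t(14) = 1, t(15) = 9, t(16) = 25, t(17) = 3, t(18) = 13, t(19) = 6.
Since t(19) = t(1) = 6, the sequence is periodic with period 18.
(3605 - 1) mod 18 = 4, so t(3605) = t(5) = 12.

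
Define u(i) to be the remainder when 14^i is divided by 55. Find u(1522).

Listing terms: u(1) = 14, u(2) = 31, u(3) = 49, u(4) = 26, u(5) = 34, u(6) = 36, u(7) = 9, u(8) = 16, u(9) = 4, u(10) = 1, u(11) = 14.
Since u(11) = u(1) = 14, the sequence is periodic with period 10.
(1522 - 1) mod 10 = 1, so u(1522) = u(2) = 31.

31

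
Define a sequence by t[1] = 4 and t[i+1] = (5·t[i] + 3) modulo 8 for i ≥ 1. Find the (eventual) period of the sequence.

8

We have t[1] = 4,  t[2] = 7,  t[3] = 6,  t[4] = 1,  t[5] = 0,  t[6] = 3,  t[7] = 2,  t[8] = 5,  t[9] = 4.
The sequence repeats with period 8.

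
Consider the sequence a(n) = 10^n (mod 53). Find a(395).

42

a(1) = 10; a(2) = 47; a(3) = 46; a(4) = 36; a(5) = 42; a(6) = 49; a(7) = 13; a(8) = 24; a(9) = 28; a(10) = 15; a(11) = 44; a(12) = 16; a(13) = 1; a(14) = 10.
The sequence repeats with period 13.
(395 - 1) mod 13 = 4, so a(395) = a(5) = 42.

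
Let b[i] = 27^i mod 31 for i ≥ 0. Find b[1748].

2

We have b[0] = 1; b[1] = 27; b[2] = 16; b[3] = 29; b[4] = 8; b[5] = 30; b[6] = 4; b[7] = 15; b[8] = 2; b[9] = 23; b[10] = 1.
The sequence repeats with period 10.
(1748 - 0) mod 10 = 8, so b[1748] = b[8] = 2.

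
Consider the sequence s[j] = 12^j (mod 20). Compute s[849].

Computing terms: s[1] = 12,  s[2] = 4,  s[3] = 8,  s[4] = 16,  s[5] = 12.
Since s[5] = s[1] = 12, the sequence is periodic with period 4.
(849 - 1) mod 4 = 0, so s[849] = s[1] = 12.

12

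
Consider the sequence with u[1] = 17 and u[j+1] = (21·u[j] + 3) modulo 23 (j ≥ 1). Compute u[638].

16

We have u[1] = 17,  u[2] = 15,  u[3] = 19,  u[4] = 11,  u[5] = 4,  u[6] = 18,  u[7] = 13,  u[8] = 0,  u[9] = 3,  u[10] = 20,  u[11] = 9,  u[12] = 8,  u[13] = 10,  u[14] = 6,  u[15] = 14,  u[16] = 21,  u[17] = 7,  u[18] = 12,  u[19] = 2,  u[20] = 22,  u[21] = 5,  u[22] = 16,  u[23] = 17.
The sequence repeats with period 22.
(638 - 1) mod 22 = 21, so u[638] = u[22] = 16.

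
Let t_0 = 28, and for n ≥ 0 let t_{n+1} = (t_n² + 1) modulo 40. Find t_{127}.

t_0 = 28,  t_1 = 25,  t_2 = 26,  t_3 = 37,  t_4 = 10,  t_5 = 21,  t_6 = 2,  t_7 = 5,  t_8 = 26.
Since t_8 = t_2 = 26, the sequence is eventually periodic: after a pre-period of length 2 it cycles with period 6.
For n ≥ 2, t_n depends only on (n - 2) mod 6. (127 - 2) mod 6 = 5, so t_{127} = t_7 = 5.

5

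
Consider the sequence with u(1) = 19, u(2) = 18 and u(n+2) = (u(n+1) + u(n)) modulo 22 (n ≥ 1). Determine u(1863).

15

u(1) = 19; u(2) = 18; u(3) = 15; u(4) = 11; u(5) = 4; u(6) = 15; u(7) = 19; u(8) = 12; u(9) = 9; u(10) = 21; u(11) = 8; u(12) = 7; u(13) = 15; u(14) = 0; u(15) = 15; u(16) = 15; u(17) = 8; u(18) = 1; u(19) = 9; u(20) = 10; u(21) = 19; u(22) = 7; u(23) = 4; u(24) = 11; u(25) = 15; u(26) = 4; u(27) = 19; u(28) = 1; u(29) = 20; u(30) = 21; u(31) = 19; u(32) = 18.
Since (u(31), u(32)) = (u(1), u(2)) = (19, 18) (two consecutive terms determine the rest), the sequence is periodic with period 30.
So u(1863) = u(1 + ((1863-1) mod 30)) = u(3) = 15.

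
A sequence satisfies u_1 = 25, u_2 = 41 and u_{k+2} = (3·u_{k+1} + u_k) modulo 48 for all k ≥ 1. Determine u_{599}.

31

u_1 = 25,  u_2 = 41,  u_3 = 4,  u_4 = 5,  u_5 = 19,  u_6 = 14,  u_7 = 13,  u_8 = 5,  u_9 = 28,  u_{10} = 41,  u_{11} = 7,  u_{12} = 14,  u_{13} = 1,  u_{14} = 17,  u_{15} = 4,  u_{16} = 29,  u_{17} = 43,  u_{18} = 14,  u_{19} = 37,  u_{20} = 29,  u_{21} = 28,  u_{22} = 17,  u_{23} = 31,  u_{24} = 14,  u_{25} = 25,  u_{26} = 41.
Since (u_{25}, u_{26}) = (u_1, u_2) = (25, 41) (two consecutive terms determine the rest), the sequence is periodic with period 24.
(599 - 1) mod 24 = 22, so u_{599} = u_{23} = 31.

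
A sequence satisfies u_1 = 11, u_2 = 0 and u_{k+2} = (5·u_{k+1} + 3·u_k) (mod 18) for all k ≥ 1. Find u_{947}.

Listing terms: u_1 = 11,  u_2 = 0,  u_3 = 15,  u_4 = 3,  u_5 = 6,  u_6 = 3,  u_7 = 15,  u_8 = 12,  u_9 = 15,  u_{10} = 3.
Since (u_9, u_{10}) = (u_3, u_4) = (15, 3) (two consecutive terms determine the rest), the sequence is eventually periodic: after a pre-period of length 2 it cycles with period 6.
For k ≥ 3, u_k depends only on (k - 3) mod 6. (947 - 3) mod 6 = 2, so u_{947} = u_5 = 6.

6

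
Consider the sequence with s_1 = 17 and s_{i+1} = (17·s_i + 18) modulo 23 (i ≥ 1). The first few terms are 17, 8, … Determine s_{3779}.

We have s_1 = 17,  s_2 = 8,  s_3 = 16,  s_4 = 14,  s_5 = 3,  s_6 = 0,  s_7 = 18,  s_8 = 2,  s_9 = 6,  s_{10} = 5,  s_{11} = 11,  s_{12} = 21,  s_{13} = 7,  s_{14} = 22,  s_{15} = 1,  s_{16} = 12,  s_{17} = 15,  s_{18} = 20,  s_{19} = 13,  s_{20} = 9,  s_{21} = 10,  s_{22} = 4,  s_{23} = 17.
The sequence repeats with period 22.
(3779 - 1) mod 22 = 16, so s_{3779} = s_{17} = 15.

15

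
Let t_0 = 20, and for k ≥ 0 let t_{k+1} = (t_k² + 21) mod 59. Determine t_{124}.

We have t_0 = 20; t_1 = 8; t_2 = 26; t_3 = 48; t_4 = 24; t_5 = 7; t_6 = 11; t_7 = 24.
Since t_7 = t_4 = 24, the sequence is eventually periodic: after a pre-period of length 4 it cycles with period 3.
For k ≥ 4, t_k depends only on (k - 4) mod 3. (124 - 4) mod 3 = 0, so t_{124} = t_4 = 24.

24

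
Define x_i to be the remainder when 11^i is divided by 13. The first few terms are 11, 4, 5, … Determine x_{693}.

8

x_1 = 11; x_2 = 4; x_3 = 5; x_4 = 3; x_5 = 7; x_6 = 12; x_7 = 2; x_8 = 9; x_9 = 8; x_{10} = 10; x_{11} = 6; x_{12} = 1; x_{13} = 11.
The sequence repeats with period 12.
So x_{693} = x_{1 + ((693-1) mod 12)} = x_9 = 8.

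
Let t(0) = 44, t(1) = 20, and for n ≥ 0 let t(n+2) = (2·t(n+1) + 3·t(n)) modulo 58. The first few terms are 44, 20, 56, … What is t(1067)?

56

Listing terms: t(0) = 44,  t(1) = 20,  t(2) = 56,  t(3) = 56,  t(4) = 48,  t(5) = 32,  t(6) = 34,  t(7) = 48,  t(8) = 24,  t(9) = 18,  t(10) = 50,  t(11) = 38,  t(12) = 52,  t(13) = 44,  t(14) = 12,  t(15) = 40,  t(16) = 0,  t(17) = 4,  t(18) = 8,  t(19) = 28,  t(20) = 22,  t(21) = 12,  t(22) = 32,  t(23) = 42,  t(24) = 6,  t(25) = 22,  t(26) = 4,  t(27) = 16,  t(28) = 44,  t(29) = 20.
The sequence repeats with period 28.
(1067 - 0) mod 28 = 3, so t(1067) = t(3) = 56.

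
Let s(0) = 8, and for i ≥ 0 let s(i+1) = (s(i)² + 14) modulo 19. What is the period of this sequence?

4

Computing terms: s(0) = 8; s(1) = 2; s(2) = 18; s(3) = 15; s(4) = 11; s(5) = 2.
Since s(5) = s(1) = 2, the sequence is eventually periodic: after a pre-period of length 1 it cycles with period 4.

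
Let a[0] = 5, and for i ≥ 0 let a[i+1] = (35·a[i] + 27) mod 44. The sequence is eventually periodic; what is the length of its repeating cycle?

Computing terms: a[0] = 5,  a[1] = 26,  a[2] = 13,  a[3] = 42,  a[4] = 1,  a[5] = 18,  a[6] = 41,  a[7] = 10,  a[8] = 25,  a[9] = 22,  a[10] = 5.
Since a[10] = a[0] = 5, the sequence is periodic with period 10.

10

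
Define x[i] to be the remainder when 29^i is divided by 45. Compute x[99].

x[1] = 29; x[2] = 31; x[3] = 44; x[4] = 16; x[5] = 14; x[6] = 1; x[7] = 29.
Since x[7] = x[1] = 29, the sequence is periodic with period 6.
(99 - 1) mod 6 = 2, so x[99] = x[3] = 44.

44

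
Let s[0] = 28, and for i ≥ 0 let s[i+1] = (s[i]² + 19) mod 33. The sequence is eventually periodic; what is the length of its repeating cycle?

3

s[0] = 28; s[1] = 11; s[2] = 8; s[3] = 17; s[4] = 11.
Since s[4] = s[1] = 11, the sequence is eventually periodic: after a pre-period of length 1 it cycles with period 3.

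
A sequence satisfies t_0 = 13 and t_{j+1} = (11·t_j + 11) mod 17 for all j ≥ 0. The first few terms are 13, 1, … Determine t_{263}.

t_0 = 13,  t_1 = 1,  t_2 = 5,  t_3 = 15,  t_4 = 6,  t_5 = 9,  t_6 = 8,  t_7 = 14,  t_8 = 12,  t_9 = 7,  t_{10} = 3,  t_{11} = 10,  t_{12} = 2,  t_{13} = 16,  t_{14} = 0,  t_{15} = 11,  t_{16} = 13.
Since t_{16} = t_0 = 13, the sequence is periodic with period 16.
So t_{263} = t_{0 + ((263-0) mod 16)} = t_7 = 14.

14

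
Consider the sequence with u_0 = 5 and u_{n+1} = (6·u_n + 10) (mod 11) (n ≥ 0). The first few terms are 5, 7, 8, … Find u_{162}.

Computing terms: u_0 = 5, u_1 = 7, u_2 = 8, u_3 = 3, u_4 = 6, u_5 = 2, u_6 = 0, u_7 = 10, u_8 = 4, u_9 = 1, u_{10} = 5.
Since u_{10} = u_0 = 5, the sequence is periodic with period 10.
So u_{162} = u_{0 + ((162-0) mod 10)} = u_2 = 8.

8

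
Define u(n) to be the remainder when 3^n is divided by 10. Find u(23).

Computing terms: u(0) = 1, u(1) = 3, u(2) = 9, u(3) = 7, u(4) = 1.
Since u(4) = u(0) = 1, the sequence is periodic with period 4.
So u(23) = u(0 + ((23-0) mod 4)) = u(3) = 7.

7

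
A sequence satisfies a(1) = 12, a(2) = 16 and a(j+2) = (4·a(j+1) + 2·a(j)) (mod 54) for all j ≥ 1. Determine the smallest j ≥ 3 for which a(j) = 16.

Listing terms: a(1) = 12,  a(2) = 16,  a(3) = 34,  a(4) = 6,  a(5) = 38,  a(6) = 2,  a(7) = 30,  a(8) = 16,  a(9) = 16,  a(10) = 42,  a(11) = 38,  a(12) = 20,  a(13) = 48,  a(14) = 16,  a(15) = 52,  a(16) = 24,  a(17) = 38,  a(18) = 38,  a(19) = 12,  a(20) = 16.
Since (a(19), a(20)) = (a(1), a(2)) = (12, 16) (two consecutive terms determine the rest), the sequence is periodic with period 18.
The value 16 first appears (with j ≥ 3) at a(8).

8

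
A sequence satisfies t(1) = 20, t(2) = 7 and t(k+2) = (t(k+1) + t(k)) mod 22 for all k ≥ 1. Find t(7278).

t(1) = 20, t(2) = 7, t(3) = 5, t(4) = 12, t(5) = 17, t(6) = 7, t(7) = 2, t(8) = 9, t(9) = 11, t(10) = 20, t(11) = 9, t(12) = 7, t(13) = 16, t(14) = 1, t(15) = 17, t(16) = 18, t(17) = 13, t(18) = 9, t(19) = 0, t(20) = 9, t(21) = 9, t(22) = 18, t(23) = 5, t(24) = 1, t(25) = 6, t(26) = 7, t(27) = 13, t(28) = 20, t(29) = 11, t(30) = 9, t(31) = 20, t(32) = 7.
The sequence repeats with period 30.
(7278 - 1) mod 30 = 17, so t(7278) = t(18) = 9.

9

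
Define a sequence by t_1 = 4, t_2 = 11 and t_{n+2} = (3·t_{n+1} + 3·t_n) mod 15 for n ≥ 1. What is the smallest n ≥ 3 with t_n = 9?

5

Computing terms: t_1 = 4; t_2 = 11; t_3 = 0; t_4 = 3; t_5 = 9; t_6 = 6; t_7 = 0; t_8 = 3.
Since (t_7, t_8) = (t_3, t_4) = (0, 3) (two consecutive terms determine the rest), the sequence is eventually periodic: after a pre-period of length 2 it cycles with period 4.
The value 9 first appears (with n ≥ 3) at t_5.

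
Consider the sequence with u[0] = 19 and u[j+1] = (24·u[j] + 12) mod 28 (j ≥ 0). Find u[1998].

Computing terms: u[0] = 19; u[1] = 20; u[2] = 16; u[3] = 4; u[4] = 24; u[5] = 0; u[6] = 12; u[7] = 20.
Since u[7] = u[1] = 20, the sequence is eventually periodic: after a pre-period of length 1 it cycles with period 6.
For j ≥ 1, u[j] depends only on (j - 1) mod 6. (1998 - 1) mod 6 = 5, so u[1998] = u[6] = 12.

12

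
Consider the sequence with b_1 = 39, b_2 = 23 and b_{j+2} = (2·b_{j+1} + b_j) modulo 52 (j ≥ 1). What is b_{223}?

We have b_1 = 39, b_2 = 23, b_3 = 33, b_4 = 37, b_5 = 3, b_6 = 43, b_7 = 37, b_8 = 13, b_9 = 11, b_{10} = 35, b_{11} = 29, b_{12} = 41, b_{13} = 7, b_{14} = 3, b_{15} = 13, b_{16} = 29, b_{17} = 19, b_{18} = 15, b_{19} = 49, b_{20} = 9, b_{21} = 15, b_{22} = 39, b_{23} = 41, b_{24} = 17, b_{25} = 23, b_{26} = 11, b_{27} = 45, b_{28} = 49, b_{29} = 39, b_{30} = 23.
The sequence repeats with period 28.
So b_{223} = b_{1 + ((223-1) mod 28)} = b_{27} = 45.

45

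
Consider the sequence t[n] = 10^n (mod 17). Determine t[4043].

Listing terms: t[1] = 10,  t[2] = 15,  t[3] = 14,  t[4] = 4,  t[5] = 6,  t[6] = 9,  t[7] = 5,  t[8] = 16,  t[9] = 7,  t[10] = 2,  t[11] = 3,  t[12] = 13,  t[13] = 11,  t[14] = 8,  t[15] = 12,  t[16] = 1,  t[17] = 10.
Since t[17] = t[1] = 10, the sequence is periodic with period 16.
So t[4043] = t[1 + ((4043-1) mod 16)] = t[11] = 3.

3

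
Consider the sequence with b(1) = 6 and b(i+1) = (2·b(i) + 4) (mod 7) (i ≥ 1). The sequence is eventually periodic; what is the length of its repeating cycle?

3

b(1) = 6,  b(2) = 2,  b(3) = 1,  b(4) = 6.
The sequence repeats with period 3.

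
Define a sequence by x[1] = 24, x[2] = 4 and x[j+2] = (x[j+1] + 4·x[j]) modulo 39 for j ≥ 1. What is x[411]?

22

Listing terms: x[1] = 24,  x[2] = 4,  x[3] = 22,  x[4] = 38,  x[5] = 9,  x[6] = 5,  x[7] = 2,  x[8] = 22,  x[9] = 30,  x[10] = 1,  x[11] = 4,  x[12] = 8,  x[13] = 24,  x[14] = 17,  x[15] = 35,  x[16] = 25,  x[17] = 9,  x[18] = 31,  x[19] = 28,  x[20] = 35,  x[21] = 30,  x[22] = 14,  x[23] = 17,  x[24] = 34,  x[25] = 24,  x[26] = 4.
The sequence repeats with period 24.
(411 - 1) mod 24 = 2, so x[411] = x[3] = 22.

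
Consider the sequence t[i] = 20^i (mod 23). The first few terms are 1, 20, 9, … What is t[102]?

We have t[0] = 1; t[1] = 20; t[2] = 9; t[3] = 19; t[4] = 12; t[5] = 10; t[6] = 16; t[7] = 21; t[8] = 6; t[9] = 5; t[10] = 8; t[11] = 22; t[12] = 3; t[13] = 14; t[14] = 4; t[15] = 11; t[16] = 13; t[17] = 7; t[18] = 2; t[19] = 17; t[20] = 18; t[21] = 15; t[22] = 1.
Since t[22] = t[0] = 1, the sequence is periodic with period 22.
(102 - 0) mod 22 = 14, so t[102] = t[14] = 4.

4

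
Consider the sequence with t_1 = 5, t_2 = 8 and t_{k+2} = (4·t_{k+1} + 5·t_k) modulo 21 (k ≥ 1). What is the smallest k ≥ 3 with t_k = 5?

7

Computing terms: t_1 = 5; t_2 = 8; t_3 = 15; t_4 = 16; t_5 = 13; t_6 = 6; t_7 = 5; t_8 = 8.
Since (t_7, t_8) = (t_1, t_2) = (5, 8) (two consecutive terms determine the rest), the sequence is periodic with period 6.
The value 5 next appears (with k ≥ 3) at t_7.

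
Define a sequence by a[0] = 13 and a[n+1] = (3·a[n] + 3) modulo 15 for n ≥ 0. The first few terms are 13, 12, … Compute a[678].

Computing terms: a[0] = 13, a[1] = 12, a[2] = 9, a[3] = 0, a[4] = 3, a[5] = 12.
Since a[5] = a[1] = 12, the sequence is eventually periodic: after a pre-period of length 1 it cycles with period 4.
For n ≥ 1, a[n] depends only on (n - 1) mod 4. (678 - 1) mod 4 = 1, so a[678] = a[2] = 9.

9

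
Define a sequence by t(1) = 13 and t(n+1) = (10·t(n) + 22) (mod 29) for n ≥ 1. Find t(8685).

Listing terms: t(1) = 13,  t(2) = 7,  t(3) = 5,  t(4) = 14,  t(5) = 17,  t(6) = 18,  t(7) = 28,  t(8) = 12,  t(9) = 26,  t(10) = 21,  t(11) = 0,  t(12) = 22,  t(13) = 10,  t(14) = 6,  t(15) = 24,  t(16) = 1,  t(17) = 3,  t(18) = 23,  t(19) = 20,  t(20) = 19,  t(21) = 9,  t(22) = 25,  t(23) = 11,  t(24) = 16,  t(25) = 8,  t(26) = 15,  t(27) = 27,  t(28) = 2,  t(29) = 13.
The sequence repeats with period 28.
(8685 - 1) mod 28 = 4, so t(8685) = t(5) = 17.

17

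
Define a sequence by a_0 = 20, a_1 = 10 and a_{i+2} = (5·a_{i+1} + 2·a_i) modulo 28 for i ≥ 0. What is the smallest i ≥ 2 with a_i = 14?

Computing terms: a_0 = 20; a_1 = 10; a_2 = 6; a_3 = 22; a_4 = 10; a_5 = 10; a_6 = 14; a_7 = 6; a_8 = 2; a_9 = 22; a_{10} = 2; a_{11} = 26; a_{12} = 22; a_{13} = 22; a_{14} = 14; a_{15} = 2; a_{16} = 10; a_{17} = 26; a_{18} = 10; a_{19} = 18; a_{20} = 26; a_{21} = 26; a_{22} = 14; a_{23} = 10; a_{24} = 22; a_{25} = 18; a_{26} = 22; a_{27} = 6; a_{28} = 18; a_{29} = 18; a_{30} = 14; a_{31} = 22; a_{32} = 26; a_{33} = 6; a_{34} = 26; a_{35} = 2; a_{36} = 6; a_{37} = 6; a_{38} = 14; a_{39} = 26; a_{40} = 18; a_{41} = 2; a_{42} = 18; a_{43} = 10; a_{44} = 2; a_{45} = 2; a_{46} = 14; a_{47} = 18; a_{48} = 6; a_{49} = 10; a_{50} = 6.
Since (a_{49}, a_{50}) = (a_1, a_2) = (10, 6) (two consecutive terms determine the rest), the sequence is eventually periodic: after a pre-period of length 1 it cycles with period 48.
The value 14 first appears (with i ≥ 2) at a_6.

6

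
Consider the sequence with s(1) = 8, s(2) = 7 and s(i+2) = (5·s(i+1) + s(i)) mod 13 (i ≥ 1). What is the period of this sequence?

Computing terms: s(1) = 8, s(2) = 7, s(3) = 4, s(4) = 1, s(5) = 9, s(6) = 7, s(7) = 5, s(8) = 6, s(9) = 9, s(10) = 12, s(11) = 4, s(12) = 6, s(13) = 8, s(14) = 7.
The sequence repeats with period 12.

12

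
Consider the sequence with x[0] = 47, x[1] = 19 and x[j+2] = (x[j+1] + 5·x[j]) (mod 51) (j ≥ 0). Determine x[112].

47

x[0] = 47; x[1] = 19; x[2] = 50; x[3] = 43; x[4] = 38; x[5] = 49; x[6] = 35; x[7] = 25; x[8] = 47; x[9] = 19.
Since (x[8], x[9]) = (x[0], x[1]) = (47, 19) (two consecutive terms determine the rest), the sequence is periodic with period 8.
So x[112] = x[0 + ((112-0) mod 8)] = x[0] = 47.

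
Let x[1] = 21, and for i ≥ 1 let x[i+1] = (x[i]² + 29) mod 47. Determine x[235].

24

We have x[1] = 21; x[2] = 0; x[3] = 29; x[4] = 24; x[5] = 41; x[6] = 18; x[7] = 24.
Since x[7] = x[4] = 24, the sequence is eventually periodic: after a pre-period of length 3 it cycles with period 3.
For i ≥ 4, x[i] depends only on (i - 4) mod 3. (235 - 4) mod 3 = 0, so x[235] = x[4] = 24.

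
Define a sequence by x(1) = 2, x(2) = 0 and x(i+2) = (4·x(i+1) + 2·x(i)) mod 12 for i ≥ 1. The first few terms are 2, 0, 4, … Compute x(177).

Listing terms: x(1) = 2; x(2) = 0; x(3) = 4; x(4) = 4; x(5) = 0; x(6) = 8; x(7) = 8; x(8) = 0; x(9) = 4.
Since (x(8), x(9)) = (x(2), x(3)) = (0, 4) (two consecutive terms determine the rest), the sequence is eventually periodic: after a pre-period of length 1 it cycles with period 6.
For i ≥ 2, x(i) depends only on (i - 2) mod 6. (177 - 2) mod 6 = 1, so x(177) = x(3) = 4.

4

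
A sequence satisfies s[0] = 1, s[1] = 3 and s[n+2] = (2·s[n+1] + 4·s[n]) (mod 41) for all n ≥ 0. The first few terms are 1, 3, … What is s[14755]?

16

We have s[0] = 1, s[1] = 3, s[2] = 10, s[3] = 32, s[4] = 22, s[5] = 8, s[6] = 22, s[7] = 35, s[8] = 35, s[9] = 5, s[10] = 27, s[11] = 33, s[12] = 10, s[13] = 29, s[14] = 16, s[15] = 25, s[16] = 32, s[17] = 0, s[18] = 5, s[19] = 10, s[20] = 40, s[21] = 38, s[22] = 31, s[23] = 9, s[24] = 19, s[25] = 33, s[26] = 19, s[27] = 6, s[28] = 6, s[29] = 36, s[30] = 14, s[31] = 8, s[32] = 31, s[33] = 12, s[34] = 25, s[35] = 16, s[36] = 9, s[37] = 0, s[38] = 36, s[39] = 31, s[40] = 1, s[41] = 3.
Since (s[40], s[41]) = (s[0], s[1]) = (1, 3) (two consecutive terms determine the rest), the sequence is periodic with period 40.
So s[14755] = s[0 + ((14755-0) mod 40)] = s[35] = 16.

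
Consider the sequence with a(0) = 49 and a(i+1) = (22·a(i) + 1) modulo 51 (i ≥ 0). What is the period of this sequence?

a(0) = 49; a(1) = 8; a(2) = 24; a(3) = 19; a(4) = 11; a(5) = 39; a(6) = 43; a(7) = 29; a(8) = 27; a(9) = 34; a(10) = 35; a(11) = 6; a(12) = 31; a(13) = 20; a(14) = 33; a(15) = 13; a(16) = 32; a(17) = 42; a(18) = 7; a(19) = 2; a(20) = 45; a(21) = 22; a(22) = 26; a(23) = 12; a(24) = 10; a(25) = 17; a(26) = 18; a(27) = 40; a(28) = 14; a(29) = 3; a(30) = 16; a(31) = 47; a(32) = 15; a(33) = 25; a(34) = 41; a(35) = 36; a(36) = 28; a(37) = 5; a(38) = 9; a(39) = 46; a(40) = 44; a(41) = 0; a(42) = 1; a(43) = 23; a(44) = 48; a(45) = 37; a(46) = 50; a(47) = 30; a(48) = 49.
The sequence repeats with period 48.

48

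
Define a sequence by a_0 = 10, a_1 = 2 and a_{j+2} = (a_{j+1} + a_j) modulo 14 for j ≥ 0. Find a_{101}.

a_0 = 10; a_1 = 2; a_2 = 12; a_3 = 0; a_4 = 12; a_5 = 12; a_6 = 10; a_7 = 8; a_8 = 4; a_9 = 12; a_{10} = 2; a_{11} = 0; a_{12} = 2; a_{13} = 2; a_{14} = 4; a_{15} = 6; a_{16} = 10; a_{17} = 2.
The sequence repeats with period 16.
(101 - 0) mod 16 = 5, so a_{101} = a_5 = 12.

12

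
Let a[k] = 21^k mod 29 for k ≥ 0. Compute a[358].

9

Computing terms: a[0] = 1; a[1] = 21; a[2] = 6; a[3] = 10; a[4] = 7; a[5] = 2; a[6] = 13; a[7] = 12; a[8] = 20; a[9] = 14; a[10] = 4; a[11] = 26; a[12] = 24; a[13] = 11; a[14] = 28; a[15] = 8; a[16] = 23; a[17] = 19; a[18] = 22; a[19] = 27; a[20] = 16; a[21] = 17; a[22] = 9; a[23] = 15; a[24] = 25; a[25] = 3; a[26] = 5; a[27] = 18; a[28] = 1.
Since a[28] = a[0] = 1, the sequence is periodic with period 28.
So a[358] = a[0 + ((358-0) mod 28)] = a[22] = 9.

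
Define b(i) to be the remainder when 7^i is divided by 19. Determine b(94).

Computing terms: b(0) = 1; b(1) = 7; b(2) = 11; b(3) = 1.
Since b(3) = b(0) = 1, the sequence is periodic with period 3.
(94 - 0) mod 3 = 1, so b(94) = b(1) = 7.

7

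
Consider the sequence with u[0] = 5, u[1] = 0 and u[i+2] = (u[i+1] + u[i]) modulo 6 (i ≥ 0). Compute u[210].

5

We have u[0] = 5, u[1] = 0, u[2] = 5, u[3] = 5, u[4] = 4, u[5] = 3, u[6] = 1, u[7] = 4, u[8] = 5, u[9] = 3, u[10] = 2, u[11] = 5, u[12] = 1, u[13] = 0, u[14] = 1, u[15] = 1, u[16] = 2, u[17] = 3, u[18] = 5, u[19] = 2, u[20] = 1, u[21] = 3, u[22] = 4, u[23] = 1, u[24] = 5, u[25] = 0.
The sequence repeats with period 24.
So u[210] = u[0 + ((210-0) mod 24)] = u[18] = 5.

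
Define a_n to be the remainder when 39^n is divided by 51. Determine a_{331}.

45

Computing terms: a_0 = 1,  a_1 = 39,  a_2 = 42,  a_3 = 6,  a_4 = 30,  a_5 = 48,  a_6 = 36,  a_7 = 27,  a_8 = 33,  a_9 = 12,  a_{10} = 9,  a_{11} = 45,  a_{12} = 21,  a_{13} = 3,  a_{14} = 15,  a_{15} = 24,  a_{16} = 18,  a_{17} = 39.
Since a_{17} = a_1 = 39, the sequence is eventually periodic: after a pre-period of length 1 it cycles with period 16.
For n ≥ 1, a_n depends only on (n - 1) mod 16. (331 - 1) mod 16 = 10, so a_{331} = a_{11} = 45.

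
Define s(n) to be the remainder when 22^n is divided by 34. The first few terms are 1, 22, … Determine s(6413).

20

s(0) = 1; s(1) = 22; s(2) = 8; s(3) = 6; s(4) = 30; s(5) = 14; s(6) = 2; s(7) = 10; s(8) = 16; s(9) = 12; s(10) = 26; s(11) = 28; s(12) = 4; s(13) = 20; s(14) = 32; s(15) = 24; s(16) = 18; s(17) = 22.
Since s(17) = s(1) = 22, the sequence is eventually periodic: after a pre-period of length 1 it cycles with period 16.
For n ≥ 1, s(n) depends only on (n - 1) mod 16. (6413 - 1) mod 16 = 12, so s(6413) = s(13) = 20.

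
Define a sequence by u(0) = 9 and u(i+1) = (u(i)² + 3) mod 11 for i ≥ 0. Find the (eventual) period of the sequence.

3

u(0) = 9, u(1) = 7, u(2) = 8, u(3) = 1, u(4) = 4, u(5) = 8.
Since u(5) = u(2) = 8, the sequence is eventually periodic: after a pre-period of length 2 it cycles with period 3.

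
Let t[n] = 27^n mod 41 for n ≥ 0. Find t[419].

3

t[0] = 1,  t[1] = 27,  t[2] = 32,  t[3] = 3,  t[4] = 40,  t[5] = 14,  t[6] = 9,  t[7] = 38,  t[8] = 1.
Since t[8] = t[0] = 1, the sequence is periodic with period 8.
So t[419] = t[0 + ((419-0) mod 8)] = t[3] = 3.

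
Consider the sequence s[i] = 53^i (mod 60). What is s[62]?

We have s[1] = 53,  s[2] = 49,  s[3] = 17,  s[4] = 1,  s[5] = 53.
The sequence repeats with period 4.
(62 - 1) mod 4 = 1, so s[62] = s[2] = 49.

49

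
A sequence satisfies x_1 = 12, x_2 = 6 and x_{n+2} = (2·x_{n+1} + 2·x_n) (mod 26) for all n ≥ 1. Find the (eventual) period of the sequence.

12

Computing terms: x_1 = 12,  x_2 = 6,  x_3 = 10,  x_4 = 6,  x_5 = 6,  x_6 = 24,  x_7 = 8,  x_8 = 12,  x_9 = 14,  x_{10} = 0,  x_{11} = 2,  x_{12} = 4,  x_{13} = 12,  x_{14} = 6.
The sequence repeats with period 12.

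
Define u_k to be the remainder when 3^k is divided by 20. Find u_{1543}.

7

Listing terms: u_0 = 1,  u_1 = 3,  u_2 = 9,  u_3 = 7,  u_4 = 1.
Since u_4 = u_0 = 1, the sequence is periodic with period 4.
(1543 - 0) mod 4 = 3, so u_{1543} = u_3 = 7.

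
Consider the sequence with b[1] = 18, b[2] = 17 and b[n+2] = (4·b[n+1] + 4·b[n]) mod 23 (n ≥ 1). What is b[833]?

b[1] = 18; b[2] = 17; b[3] = 2; b[4] = 7; b[5] = 13; b[6] = 11; b[7] = 4; b[8] = 14; b[9] = 3; b[10] = 22; b[11] = 8; b[12] = 5; b[13] = 6; b[14] = 21; b[15] = 16; b[16] = 10; b[17] = 12; b[18] = 19; b[19] = 9; b[20] = 20; b[21] = 1; b[22] = 15; b[23] = 18; b[24] = 17.
The sequence repeats with period 22.
So b[833] = b[1 + ((833-1) mod 22)] = b[19] = 9.

9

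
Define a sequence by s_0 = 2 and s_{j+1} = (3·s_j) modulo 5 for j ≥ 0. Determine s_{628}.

Listing terms: s_0 = 2, s_1 = 1, s_2 = 3, s_3 = 4, s_4 = 2.
The sequence repeats with period 4.
(628 - 0) mod 4 = 0, so s_{628} = s_0 = 2.

2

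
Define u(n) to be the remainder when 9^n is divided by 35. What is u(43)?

We have u(1) = 9,  u(2) = 11,  u(3) = 29,  u(4) = 16,  u(5) = 4,  u(6) = 1,  u(7) = 9.
The sequence repeats with period 6.
So u(43) = u(1 + ((43-1) mod 6)) = u(1) = 9.

9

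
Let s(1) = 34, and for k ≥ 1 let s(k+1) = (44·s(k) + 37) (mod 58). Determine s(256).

11

Listing terms: s(1) = 34,  s(2) = 25,  s(3) = 35,  s(4) = 11,  s(5) = 57,  s(6) = 51,  s(7) = 19,  s(8) = 3,  s(9) = 53,  s(10) = 49,  s(11) = 47,  s(12) = 17,  s(13) = 31,  s(14) = 9,  s(15) = 27,  s(16) = 7,  s(17) = 55,  s(18) = 21,  s(19) = 33,  s(20) = 39,  s(21) = 13,  s(22) = 29,  s(23) = 37,  s(24) = 41,  s(25) = 43,  s(26) = 15,  s(27) = 1,  s(28) = 23,  s(29) = 5,  s(30) = 25.
Since s(30) = s(2) = 25, the sequence is eventually periodic: after a pre-period of length 1 it cycles with period 28.
For k ≥ 2, s(k) depends only on (k - 2) mod 28. (256 - 2) mod 28 = 2, so s(256) = s(4) = 11.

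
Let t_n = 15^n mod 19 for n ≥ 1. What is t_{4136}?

We have t_1 = 15; t_2 = 16; t_3 = 12; t_4 = 9; t_5 = 2; t_6 = 11; t_7 = 13; t_8 = 5; t_9 = 18; t_{10} = 4; t_{11} = 3; t_{12} = 7; t_{13} = 10; t_{14} = 17; t_{15} = 8; t_{16} = 6; t_{17} = 14; t_{18} = 1; t_{19} = 15.
The sequence repeats with period 18.
So t_{4136} = t_{1 + ((4136-1) mod 18)} = t_{14} = 17.

17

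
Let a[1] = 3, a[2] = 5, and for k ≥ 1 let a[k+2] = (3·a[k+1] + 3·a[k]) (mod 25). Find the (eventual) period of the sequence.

20

We have a[1] = 3; a[2] = 5; a[3] = 24; a[4] = 12; a[5] = 8; a[6] = 10; a[7] = 4; a[8] = 17; a[9] = 13; a[10] = 15; a[11] = 9; a[12] = 22; a[13] = 18; a[14] = 20; a[15] = 14; a[16] = 2; a[17] = 23; a[18] = 0; a[19] = 19; a[20] = 7; a[21] = 3; a[22] = 5.
Since (a[21], a[22]) = (a[1], a[2]) = (3, 5) (two consecutive terms determine the rest), the sequence is periodic with period 20.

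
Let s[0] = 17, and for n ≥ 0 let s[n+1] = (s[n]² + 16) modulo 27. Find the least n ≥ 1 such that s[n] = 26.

s[0] = 17,  s[1] = 8,  s[2] = 26,  s[3] = 17.
The sequence repeats with period 3.
The value 26 first appears (with n ≥ 1) at s[2].

2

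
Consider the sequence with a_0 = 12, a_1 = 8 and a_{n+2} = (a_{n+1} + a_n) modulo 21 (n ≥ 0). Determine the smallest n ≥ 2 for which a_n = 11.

Computing terms: a_0 = 12; a_1 = 8; a_2 = 20; a_3 = 7; a_4 = 6; a_5 = 13; a_6 = 19; a_7 = 11; a_8 = 9; a_9 = 20; a_{10} = 8; a_{11} = 7; a_{12} = 15; a_{13} = 1; a_{14} = 16; a_{15} = 17; a_{16} = 12; a_{17} = 8.
Since (a_{16}, a_{17}) = (a_0, a_1) = (12, 8) (two consecutive terms determine the rest), the sequence is periodic with period 16.
The value 11 first appears (with n ≥ 2) at a_7.

7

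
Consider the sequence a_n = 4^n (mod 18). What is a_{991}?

Listing terms: a_1 = 4,  a_2 = 16,  a_3 = 10,  a_4 = 4.
Since a_4 = a_1 = 4, the sequence is periodic with period 3.
(991 - 1) mod 3 = 0, so a_{991} = a_1 = 4.

4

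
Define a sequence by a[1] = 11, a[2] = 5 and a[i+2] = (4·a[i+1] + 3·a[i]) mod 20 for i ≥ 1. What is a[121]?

a[1] = 11, a[2] = 5, a[3] = 13, a[4] = 7, a[5] = 7, a[6] = 9, a[7] = 17, a[8] = 15, a[9] = 11, a[10] = 9, a[11] = 9, a[12] = 3, a[13] = 19, a[14] = 5, a[15] = 17, a[16] = 3, a[17] = 3, a[18] = 1, a[19] = 13, a[20] = 15, a[21] = 19, a[22] = 1, a[23] = 1, a[24] = 7, a[25] = 11, a[26] = 5.
The sequence repeats with period 24.
So a[121] = a[1 + ((121-1) mod 24)] = a[1] = 11.

11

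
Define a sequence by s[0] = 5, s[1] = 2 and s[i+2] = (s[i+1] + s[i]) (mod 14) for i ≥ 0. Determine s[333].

3

s[0] = 5,  s[1] = 2,  s[2] = 7,  s[3] = 9,  s[4] = 2,  s[5] = 11,  s[6] = 13,  s[7] = 10,  s[8] = 9,  s[9] = 5,  s[10] = 0,  s[11] = 5,  s[12] = 5,  s[13] = 10,  s[14] = 1,  s[15] = 11,  s[16] = 12,  s[17] = 9,  s[18] = 7,  s[19] = 2,  s[20] = 9,  s[21] = 11,  s[22] = 6,  s[23] = 3,  s[24] = 9,  s[25] = 12,  s[26] = 7,  s[27] = 5,  s[28] = 12,  s[29] = 3,  s[30] = 1,  s[31] = 4,  s[32] = 5,  s[33] = 9,  s[34] = 0,  s[35] = 9,  s[36] = 9,  s[37] = 4,  s[38] = 13,  s[39] = 3,  s[40] = 2,  s[41] = 5,  s[42] = 7,  s[43] = 12,  s[44] = 5,  s[45] = 3,  s[46] = 8,  s[47] = 11,  s[48] = 5,  s[49] = 2.
Since (s[48], s[49]) = (s[0], s[1]) = (5, 2) (two consecutive terms determine the rest), the sequence is periodic with period 48.
So s[333] = s[0 + ((333-0) mod 48)] = s[45] = 3.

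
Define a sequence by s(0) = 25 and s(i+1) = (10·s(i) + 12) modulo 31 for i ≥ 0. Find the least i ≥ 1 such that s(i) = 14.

1

Listing terms: s(0) = 25, s(1) = 14, s(2) = 28, s(3) = 13, s(4) = 18, s(5) = 6, s(6) = 10, s(7) = 19, s(8) = 16, s(9) = 17, s(10) = 27, s(11) = 3, s(12) = 11, s(13) = 29, s(14) = 23, s(15) = 25.
The sequence repeats with period 15.
The value 14 first appears (with i ≥ 1) at s(1).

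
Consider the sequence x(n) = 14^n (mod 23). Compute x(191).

17

x(1) = 14, x(2) = 12, x(3) = 7, x(4) = 6, x(5) = 15, x(6) = 3, x(7) = 19, x(8) = 13, x(9) = 21, x(10) = 18, x(11) = 22, x(12) = 9, x(13) = 11, x(14) = 16, x(15) = 17, x(16) = 8, x(17) = 20, x(18) = 4, x(19) = 10, x(20) = 2, x(21) = 5, x(22) = 1, x(23) = 14.
The sequence repeats with period 22.
(191 - 1) mod 22 = 14, so x(191) = x(15) = 17.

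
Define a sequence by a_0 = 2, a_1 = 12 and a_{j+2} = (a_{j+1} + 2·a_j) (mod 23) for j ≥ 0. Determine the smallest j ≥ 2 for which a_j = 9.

19

a_0 = 2, a_1 = 12, a_2 = 16, a_3 = 17, a_4 = 3, a_5 = 14, a_6 = 20, a_7 = 2, a_8 = 19, a_9 = 0, a_{10} = 15, a_{11} = 15, a_{12} = 22, a_{13} = 6, a_{14} = 4, a_{15} = 16, a_{16} = 1, a_{17} = 10, a_{18} = 12, a_{19} = 9, a_{20} = 10, a_{21} = 5, a_{22} = 2, a_{23} = 12.
Since (a_{22}, a_{23}) = (a_0, a_1) = (2, 12) (two consecutive terms determine the rest), the sequence is periodic with period 22.
The value 9 first appears (with j ≥ 2) at a_{19}.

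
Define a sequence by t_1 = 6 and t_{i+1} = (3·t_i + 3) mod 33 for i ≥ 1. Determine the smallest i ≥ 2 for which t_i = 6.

6

t_1 = 6,  t_2 = 21,  t_3 = 0,  t_4 = 3,  t_5 = 12,  t_6 = 6.
Since t_6 = t_1 = 6, the sequence is periodic with period 5.
The value 6 next appears (with i ≥ 2) at t_6.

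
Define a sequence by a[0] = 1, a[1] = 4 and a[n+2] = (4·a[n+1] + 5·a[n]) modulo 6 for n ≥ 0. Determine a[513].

2

Listing terms: a[0] = 1,  a[1] = 4,  a[2] = 3,  a[3] = 2,  a[4] = 5,  a[5] = 0,  a[6] = 1,  a[7] = 4.
Since (a[6], a[7]) = (a[0], a[1]) = (1, 4) (two consecutive terms determine the rest), the sequence is periodic with period 6.
(513 - 0) mod 6 = 3, so a[513] = a[3] = 2.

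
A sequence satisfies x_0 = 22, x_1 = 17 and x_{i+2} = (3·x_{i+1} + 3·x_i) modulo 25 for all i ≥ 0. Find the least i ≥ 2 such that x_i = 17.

We have x_0 = 22, x_1 = 17, x_2 = 17, x_3 = 2, x_4 = 7, x_5 = 2, x_6 = 2, x_7 = 12, x_8 = 17, x_9 = 12, x_{10} = 12, x_{11} = 22, x_{12} = 2, x_{13} = 22, x_{14} = 22, x_{15} = 7, x_{16} = 12, x_{17} = 7, x_{18} = 7, x_{19} = 17, x_{20} = 22, x_{21} = 17.
The sequence repeats with period 20.
The value 17 first appears (with i ≥ 2) at x_2.

2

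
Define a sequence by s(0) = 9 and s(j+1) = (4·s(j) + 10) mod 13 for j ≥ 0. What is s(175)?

7

We have s(0) = 9,  s(1) = 7,  s(2) = 12,  s(3) = 6,  s(4) = 8,  s(5) = 3,  s(6) = 9.
The sequence repeats with period 6.
(175 - 0) mod 6 = 1, so s(175) = s(1) = 7.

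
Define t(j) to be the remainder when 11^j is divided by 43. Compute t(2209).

21

t(1) = 11,  t(2) = 35,  t(3) = 41,  t(4) = 21,  t(5) = 16,  t(6) = 4,  t(7) = 1,  t(8) = 11.
The sequence repeats with period 7.
So t(2209) = t(1 + ((2209-1) mod 7)) = t(4) = 21.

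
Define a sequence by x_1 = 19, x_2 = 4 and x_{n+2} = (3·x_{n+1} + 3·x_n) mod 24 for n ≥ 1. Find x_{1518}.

9

Listing terms: x_1 = 19,  x_2 = 4,  x_3 = 21,  x_4 = 3,  x_5 = 0,  x_6 = 9,  x_7 = 3,  x_8 = 12,  x_9 = 21,  x_{10} = 3.
Since (x_9, x_{10}) = (x_3, x_4) = (21, 3) (two consecutive terms determine the rest), the sequence is eventually periodic: after a pre-period of length 2 it cycles with period 6.
For n ≥ 3, x_n depends only on (n - 3) mod 6. (1518 - 3) mod 6 = 3, so x_{1518} = x_6 = 9.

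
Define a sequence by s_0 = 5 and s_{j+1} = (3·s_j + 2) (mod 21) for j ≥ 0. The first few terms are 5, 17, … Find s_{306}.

5

Computing terms: s_0 = 5, s_1 = 17, s_2 = 11, s_3 = 14, s_4 = 2, s_5 = 8, s_6 = 5.
Since s_6 = s_0 = 5, the sequence is periodic with period 6.
So s_{306} = s_{0 + ((306-0) mod 6)} = s_0 = 5.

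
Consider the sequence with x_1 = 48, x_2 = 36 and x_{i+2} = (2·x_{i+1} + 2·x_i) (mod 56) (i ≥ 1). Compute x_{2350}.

x_1 = 48, x_2 = 36, x_3 = 0, x_4 = 16, x_5 = 32, x_6 = 40, x_7 = 32, x_8 = 32, x_9 = 16, x_{10} = 40, x_{11} = 0, x_{12} = 24, x_{13} = 48, x_{14} = 32, x_{15} = 48, x_{16} = 48, x_{17} = 24, x_{18} = 32, x_{19} = 0, x_{20} = 8, x_{21} = 16, x_{22} = 48, x_{23} = 16, x_{24} = 16, x_{25} = 8, x_{26} = 48, x_{27} = 0, x_{28} = 40, x_{29} = 24, x_{30} = 16, x_{31} = 24, x_{32} = 24, x_{33} = 40, x_{34} = 16, x_{35} = 0, x_{36} = 32, x_{37} = 8, x_{38} = 24, x_{39} = 8, x_{40} = 8, x_{41} = 32, x_{42} = 24, x_{43} = 0, x_{44} = 48, x_{45} = 40, x_{46} = 8, x_{47} = 40, x_{48} = 40, x_{49} = 48, x_{50} = 8, x_{51} = 0, x_{52} = 16.
Since (x_{51}, x_{52}) = (x_3, x_4) = (0, 16) (two consecutive terms determine the rest), the sequence is eventually periodic: after a pre-period of length 2 it cycles with period 48.
For i ≥ 3, x_i depends only on (i - 3) mod 48. (2350 - 3) mod 48 = 43, so x_{2350} = x_{46} = 8.

8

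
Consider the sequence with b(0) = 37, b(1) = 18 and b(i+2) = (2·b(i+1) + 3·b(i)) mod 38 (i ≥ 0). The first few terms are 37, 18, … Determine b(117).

b(0) = 37,  b(1) = 18,  b(2) = 33,  b(3) = 6,  b(4) = 35,  b(5) = 12,  b(6) = 15,  b(7) = 28,  b(8) = 25,  b(9) = 20,  b(10) = 1,  b(11) = 24,  b(12) = 13,  b(13) = 22,  b(14) = 7,  b(15) = 4,  b(16) = 29,  b(17) = 32,  b(18) = 37,  b(19) = 18.
Since (b(18), b(19)) = (b(0), b(1)) = (37, 18) (two consecutive terms determine the rest), the sequence is periodic with period 18.
(117 - 0) mod 18 = 9, so b(117) = b(9) = 20.

20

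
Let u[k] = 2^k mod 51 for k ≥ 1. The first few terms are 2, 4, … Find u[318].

13

We have u[1] = 2,  u[2] = 4,  u[3] = 8,  u[4] = 16,  u[5] = 32,  u[6] = 13,  u[7] = 26,  u[8] = 1,  u[9] = 2.
Since u[9] = u[1] = 2, the sequence is periodic with period 8.
So u[318] = u[1 + ((318-1) mod 8)] = u[6] = 13.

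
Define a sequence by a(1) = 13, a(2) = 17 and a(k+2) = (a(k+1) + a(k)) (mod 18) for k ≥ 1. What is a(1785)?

4

We have a(1) = 13; a(2) = 17; a(3) = 12; a(4) = 11; a(5) = 5; a(6) = 16; a(7) = 3; a(8) = 1; a(9) = 4; a(10) = 5; a(11) = 9; a(12) = 14; a(13) = 5; a(14) = 1; a(15) = 6; a(16) = 7; a(17) = 13; a(18) = 2; a(19) = 15; a(20) = 17; a(21) = 14; a(22) = 13; a(23) = 9; a(24) = 4; a(25) = 13; a(26) = 17.
The sequence repeats with period 24.
So a(1785) = a(1 + ((1785-1) mod 24)) = a(9) = 4.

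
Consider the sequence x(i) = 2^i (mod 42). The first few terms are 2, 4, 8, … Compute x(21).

8

Listing terms: x(1) = 2; x(2) = 4; x(3) = 8; x(4) = 16; x(5) = 32; x(6) = 22; x(7) = 2.
Since x(7) = x(1) = 2, the sequence is periodic with period 6.
(21 - 1) mod 6 = 2, so x(21) = x(3) = 8.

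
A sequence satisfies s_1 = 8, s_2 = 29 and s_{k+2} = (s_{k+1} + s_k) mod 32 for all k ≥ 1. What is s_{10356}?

We have s_1 = 8; s_2 = 29; s_3 = 5; s_4 = 2; s_5 = 7; s_6 = 9; s_7 = 16; s_8 = 25; s_9 = 9; s_{10} = 2; s_{11} = 11; s_{12} = 13; s_{13} = 24; s_{14} = 5; s_{15} = 29; s_{16} = 2; s_{17} = 31; s_{18} = 1; s_{19} = 0; s_{20} = 1; s_{21} = 1; s_{22} = 2; s_{23} = 3; s_{24} = 5; s_{25} = 8; s_{26} = 13; s_{27} = 21; s_{28} = 2; s_{29} = 23; s_{30} = 25; s_{31} = 16; s_{32} = 9; s_{33} = 25; s_{34} = 2; s_{35} = 27; s_{36} = 29; s_{37} = 24; s_{38} = 21; s_{39} = 13; s_{40} = 2; s_{41} = 15; s_{42} = 17; s_{43} = 0; s_{44} = 17; s_{45} = 17; s_{46} = 2; s_{47} = 19; s_{48} = 21; s_{49} = 8; s_{50} = 29.
Since (s_{49}, s_{50}) = (s_1, s_2) = (8, 29) (two consecutive terms determine the rest), the sequence is periodic with period 48.
(10356 - 1) mod 48 = 35, so s_{10356} = s_{36} = 29.

29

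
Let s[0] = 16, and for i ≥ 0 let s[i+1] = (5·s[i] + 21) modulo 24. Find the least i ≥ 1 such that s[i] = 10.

6

Listing terms: s[0] = 16, s[1] = 5, s[2] = 22, s[3] = 11, s[4] = 4, s[5] = 17, s[6] = 10, s[7] = 23, s[8] = 16.
The sequence repeats with period 8.
The value 10 first appears (with i ≥ 1) at s[6].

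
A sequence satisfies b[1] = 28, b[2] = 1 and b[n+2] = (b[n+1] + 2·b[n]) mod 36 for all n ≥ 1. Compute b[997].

25

We have b[1] = 28, b[2] = 1, b[3] = 21, b[4] = 23, b[5] = 29, b[6] = 3, b[7] = 25, b[8] = 31, b[9] = 9, b[10] = 35, b[11] = 17, b[12] = 15, b[13] = 13, b[14] = 7, b[15] = 33, b[16] = 11, b[17] = 5, b[18] = 27, b[19] = 1, b[20] = 19, b[21] = 21, b[22] = 23.
Since (b[21], b[22]) = (b[3], b[4]) = (21, 23) (two consecutive terms determine the rest), the sequence is eventually periodic: after a pre-period of length 2 it cycles with period 18.
For n ≥ 3, b[n] depends only on (n - 3) mod 18. (997 - 3) mod 18 = 4, so b[997] = b[7] = 25.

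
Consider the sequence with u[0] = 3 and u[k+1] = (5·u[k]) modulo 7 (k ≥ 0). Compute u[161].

Computing terms: u[0] = 3; u[1] = 1; u[2] = 5; u[3] = 4; u[4] = 6; u[5] = 2; u[6] = 3.
The sequence repeats with period 6.
(161 - 0) mod 6 = 5, so u[161] = u[5] = 2.

2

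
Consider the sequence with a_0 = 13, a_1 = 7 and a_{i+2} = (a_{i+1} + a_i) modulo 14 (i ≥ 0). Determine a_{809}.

0

We have a_0 = 13, a_1 = 7, a_2 = 6, a_3 = 13, a_4 = 5, a_5 = 4, a_6 = 9, a_7 = 13, a_8 = 8, a_9 = 7, a_{10} = 1, a_{11} = 8, a_{12} = 9, a_{13} = 3, a_{14} = 12, a_{15} = 1, a_{16} = 13, a_{17} = 0, a_{18} = 13, a_{19} = 13, a_{20} = 12, a_{21} = 11, a_{22} = 9, a_{23} = 6, a_{24} = 1, a_{25} = 7, a_{26} = 8, a_{27} = 1, a_{28} = 9, a_{29} = 10, a_{30} = 5, a_{31} = 1, a_{32} = 6, a_{33} = 7, a_{34} = 13, a_{35} = 6, a_{36} = 5, a_{37} = 11, a_{38} = 2, a_{39} = 13, a_{40} = 1, a_{41} = 0, a_{42} = 1, a_{43} = 1, a_{44} = 2, a_{45} = 3, a_{46} = 5, a_{47} = 8, a_{48} = 13, a_{49} = 7.
The sequence repeats with period 48.
So a_{809} = a_{0 + ((809-0) mod 48)} = a_{41} = 0.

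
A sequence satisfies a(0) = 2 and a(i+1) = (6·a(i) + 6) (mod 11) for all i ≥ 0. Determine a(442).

4

Computing terms: a(0) = 2, a(1) = 7, a(2) = 4, a(3) = 8, a(4) = 10, a(5) = 0, a(6) = 6, a(7) = 9, a(8) = 5, a(9) = 3, a(10) = 2.
Since a(10) = a(0) = 2, the sequence is periodic with period 10.
So a(442) = a(0 + ((442-0) mod 10)) = a(2) = 4.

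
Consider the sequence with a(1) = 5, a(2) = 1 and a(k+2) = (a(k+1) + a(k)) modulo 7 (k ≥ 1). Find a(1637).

Listing terms: a(1) = 5; a(2) = 1; a(3) = 6; a(4) = 0; a(5) = 6; a(6) = 6; a(7) = 5; a(8) = 4; a(9) = 2; a(10) = 6; a(11) = 1; a(12) = 0; a(13) = 1; a(14) = 1; a(15) = 2; a(16) = 3; a(17) = 5; a(18) = 1.
The sequence repeats with period 16.
(1637 - 1) mod 16 = 4, so a(1637) = a(5) = 6.

6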